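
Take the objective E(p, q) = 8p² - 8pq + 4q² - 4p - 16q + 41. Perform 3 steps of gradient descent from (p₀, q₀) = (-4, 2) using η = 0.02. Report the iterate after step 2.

∇E = (16p - 8q - 4, -8p + 8q - 16)
Step 1: at (-4, 2), ∇E = (-84, 32) → (-4, 2) − 0.02·(-84, 32) = (-2.32, 1.36)
Step 2: at (-2.32, 1.36), ∇E = (-52, 13.44) → (-2.32, 1.36) − 0.02·(-52, 13.44) = (-1.28, 1.0912)

(-1.28, 1.0912)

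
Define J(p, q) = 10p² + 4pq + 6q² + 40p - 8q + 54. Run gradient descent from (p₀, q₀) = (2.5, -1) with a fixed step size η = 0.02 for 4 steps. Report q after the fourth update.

0.0766848

∇J = (20p + 4q + 40, 4p + 12q - 8)
(p₁, q₁) = (2.5, -1) − 0.02·(86, -10) = (0.78, -0.8)
(p₂, q₂) = (0.78, -0.8) − 0.02·(52.4, -14.48) = (-0.268, -0.5104)
(p₃, q₃) = (-0.268, -0.5104) − 0.02·(32.5984, -15.1968) = (-0.919968, -0.206464)
(p₄, q₄) = (-0.919968, -0.206464) − 0.02·(20.774784, -14.15744) = (-1.33546368, 0.0766848)
q = 0.0766848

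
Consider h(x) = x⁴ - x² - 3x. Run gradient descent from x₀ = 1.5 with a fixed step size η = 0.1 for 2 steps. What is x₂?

h′(x) = 4x³ - 2x - 3
Step 1: h′(1.5) = 7.5; x₁ = 1.5 − 0.1·7.5 = 0.75
Step 2: h′(0.75) = -2.8125; x₂ = 0.75 − 0.1·(-2.8125) = 1.03125

1.03125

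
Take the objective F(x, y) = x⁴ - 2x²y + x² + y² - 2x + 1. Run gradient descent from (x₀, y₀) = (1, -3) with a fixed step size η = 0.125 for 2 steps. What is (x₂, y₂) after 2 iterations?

(1, -1.25)

∇F = (4x³ - 4xy + 2x - 2, -2x² + 2y)
(x₁, y₁) = (1, -3) − 0.125·(16, -8) = (-1, -2)
(x₂, y₂) = (-1, -2) − 0.125·(-16, -6) = (1, -1.25)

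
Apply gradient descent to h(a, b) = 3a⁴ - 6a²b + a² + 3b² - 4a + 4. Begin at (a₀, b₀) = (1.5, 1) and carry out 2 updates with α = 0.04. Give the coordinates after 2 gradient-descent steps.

(1.02233088, 1.086304)

∇h = (12a³ - 12ab + 2a - 4, -6a² + 6b)
(a₁, b₁) = (1.5, 1) − 0.04·(21.5, -7.5) = (0.64, 1.3)
(a₂, b₂) = (0.64, 1.3) − 0.04·(-9.558272, 5.3424) = (1.02233088, 1.086304)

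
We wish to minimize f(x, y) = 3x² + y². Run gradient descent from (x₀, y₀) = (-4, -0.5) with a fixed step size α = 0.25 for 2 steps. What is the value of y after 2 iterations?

-0.125

∇f = (6x, 2y)
(x₁, y₁) = (-4, -0.5) − 0.25·(-24, -1) = (2, -0.25)
(x₂, y₂) = (2, -0.25) − 0.25·(12, -0.5) = (-1, -0.125)
y = -0.125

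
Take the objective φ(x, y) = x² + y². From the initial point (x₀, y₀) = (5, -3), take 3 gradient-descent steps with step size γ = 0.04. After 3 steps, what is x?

∇φ = (2x, 2y)
Step 1: at (5, -3), ∇φ = (10, -6) → (5, -3) − 0.04·(10, -6) = (4.6, -2.76)
Step 2: at (4.6, -2.76), ∇φ = (9.2, -5.52) → (4.6, -2.76) − 0.04·(9.2, -5.52) = (4.232, -2.5392)
Step 3: at (4.232, -2.5392), ∇φ = (8.464, -5.0784) → (4.232, -2.5392) − 0.04·(8.464, -5.0784) = (3.89344, -2.336064)
x = 3.89344

3.89344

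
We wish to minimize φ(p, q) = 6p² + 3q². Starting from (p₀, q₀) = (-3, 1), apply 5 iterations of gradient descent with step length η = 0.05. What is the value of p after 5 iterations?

∇φ = (12p, 6q)
Step 1: at (-3, 1), ∇φ = (-36, 6) → (-3, 1) − 0.05·(-36, 6) = (-1.2, 0.7)
Step 2: at (-1.2, 0.7), ∇φ = (-14.4, 4.2) → (-1.2, 0.7) − 0.05·(-14.4, 4.2) = (-0.48, 0.49)
Step 3: at (-0.48, 0.49), ∇φ = (-5.76, 2.94) → (-0.48, 0.49) − 0.05·(-5.76, 2.94) = (-0.192, 0.343)
Step 4: at (-0.192, 0.343), ∇φ = (-2.304, 2.058) → (-0.192, 0.343) − 0.05·(-2.304, 2.058) = (-0.0768, 0.2401)
Step 5: at (-0.0768, 0.2401), ∇φ = (-0.9216, 1.4406) → (-0.0768, 0.2401) − 0.05·(-0.9216, 1.4406) = (-0.03072, 0.16807)
p = -0.03072

-0.03072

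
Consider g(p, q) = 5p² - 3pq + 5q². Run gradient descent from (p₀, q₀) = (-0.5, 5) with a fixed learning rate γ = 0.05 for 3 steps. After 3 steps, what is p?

∇g = (10p - 3q, -3p + 10q)
Step 1: at (-0.5, 5), ∇g = (-20, 51.5) → (-0.5, 5) − 0.05·(-20, 51.5) = (0.5, 2.425)
Step 2: at (0.5, 2.425), ∇g = (-2.275, 22.75) → (0.5, 2.425) − 0.05·(-2.275, 22.75) = (0.61375, 1.2875)
Step 3: at (0.61375, 1.2875), ∇g = (2.275, 11.03375) → (0.61375, 1.2875) − 0.05·(2.275, 11.03375) = (0.5, 0.7358125)
p = 0.5

0.5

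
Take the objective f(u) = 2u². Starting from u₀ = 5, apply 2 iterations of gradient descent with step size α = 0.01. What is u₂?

4.608

f′(u) = 4u
Step 1: f′(5) = 20; u₁ = 5 − 0.01·20 = 4.8
Step 2: f′(4.8) = 19.2; u₂ = 4.8 − 0.01·19.2 = 4.608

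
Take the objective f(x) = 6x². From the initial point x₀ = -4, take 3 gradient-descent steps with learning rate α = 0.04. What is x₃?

f′(x) = 12x
x₁ = -4 − 0.04·(-48) = -2.08
x₂ = -2.08 − 0.04·(-24.96) = -1.0816
x₃ = -1.0816 − 0.04·(-12.9792) = -0.562432

-0.562432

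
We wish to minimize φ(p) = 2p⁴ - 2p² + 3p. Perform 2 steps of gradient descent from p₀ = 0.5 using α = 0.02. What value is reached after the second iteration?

0.42122624

φ′(p) = 8p³ - 4p + 3
p₁ = 0.5 − 0.02·2 = 0.46
p₂ = 0.46 − 0.02·1.938688 = 0.42122624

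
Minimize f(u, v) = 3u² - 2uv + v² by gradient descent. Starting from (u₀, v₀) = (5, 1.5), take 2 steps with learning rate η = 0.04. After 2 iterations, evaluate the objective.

∇f = (6u - 2v, -2u + 2v)
(u₁, v₁) = (5, 1.5) − 0.04·(27, -7) = (3.92, 1.78)
(u₂, v₂) = (3.92, 1.78) − 0.04·(19.96, -4.28) = (3.1216, 1.9512)
f(3.1216, 1.9512) = 20.85860928

20.85860928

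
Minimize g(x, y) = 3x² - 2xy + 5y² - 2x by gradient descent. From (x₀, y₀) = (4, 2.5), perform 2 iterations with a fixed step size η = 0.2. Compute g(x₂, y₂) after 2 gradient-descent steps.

∇g = (6x - 2y - 2, -2x + 10y)
Step 1: at (4, 2.5), ∇g = (17, 17) → (4, 2.5) − 0.2·(17, 17) = (0.6, -0.9)
Step 2: at (0.6, -0.9), ∇g = (3.4, -10.2) → (0.6, -0.9) − 0.2·(3.4, -10.2) = (-0.08, 1.14)
g(-0.08, 1.14) = 6.8596

6.8596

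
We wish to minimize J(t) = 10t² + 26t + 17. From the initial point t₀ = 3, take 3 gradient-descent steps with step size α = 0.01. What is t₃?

0.9016

J′(t) = 20t + 26
Step 1: J′(3) = 86; t₁ = 3 − 0.01·86 = 2.14
Step 2: J′(2.14) = 68.8; t₂ = 2.14 − 0.01·68.8 = 1.452
Step 3: J′(1.452) = 55.04; t₃ = 1.452 − 0.01·55.04 = 0.9016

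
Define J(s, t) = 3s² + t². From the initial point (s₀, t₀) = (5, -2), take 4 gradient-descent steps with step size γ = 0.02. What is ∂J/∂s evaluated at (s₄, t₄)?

17.9908608

∇J = (6s, 2t)
Step 1: at (5, -2), ∇J = (30, -4) → (5, -2) − 0.02·(30, -4) = (4.4, -1.92)
Step 2: at (4.4, -1.92), ∇J = (26.4, -3.84) → (4.4, -1.92) − 0.02·(26.4, -3.84) = (3.872, -1.8432)
Step 3: at (3.872, -1.8432), ∇J = (23.232, -3.6864) → (3.872, -1.8432) − 0.02·(23.232, -3.6864) = (3.40736, -1.769472)
Step 4: at (3.40736, -1.769472), ∇J = (20.44416, -3.538944) → (3.40736, -1.769472) − 0.02·(20.44416, -3.538944) = (2.9984768, -1.69869312)
∂J/∂s at (2.9984768, -1.69869312) = 17.9908608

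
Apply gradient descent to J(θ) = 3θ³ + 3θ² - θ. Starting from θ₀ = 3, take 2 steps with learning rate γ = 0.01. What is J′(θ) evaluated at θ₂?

29.637160094864

J′(θ) = 9θ² + 6θ - 1
θ₁ = 3 − 0.01·98 = 2.02
θ₂ = 2.02 − 0.01·47.8436 = 1.541564
J′(θ) at (1.541564) = 29.637160094864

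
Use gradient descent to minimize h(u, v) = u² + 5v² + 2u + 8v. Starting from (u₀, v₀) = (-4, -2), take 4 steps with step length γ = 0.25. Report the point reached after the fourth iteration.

∇h = (2u + 2, 10v + 8)
Step 1: at (-4, -2), ∇h = (-6, -12) → (-4, -2) − 0.25·(-6, -12) = (-2.5, 1)
Step 2: at (-2.5, 1), ∇h = (-3, 18) → (-2.5, 1) − 0.25·(-3, 18) = (-1.75, -3.5)
Step 3: at (-1.75, -3.5), ∇h = (-1.5, -27) → (-1.75, -3.5) − 0.25·(-1.5, -27) = (-1.375, 3.25)
Step 4: at (-1.375, 3.25), ∇h = (-0.75, 40.5) → (-1.375, 3.25) − 0.25·(-0.75, 40.5) = (-1.1875, -6.875)

(-1.1875, -6.875)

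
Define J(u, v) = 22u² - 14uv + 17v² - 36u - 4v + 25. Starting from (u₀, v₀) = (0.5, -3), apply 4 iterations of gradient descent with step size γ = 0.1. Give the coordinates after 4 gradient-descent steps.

∇J = (44u - 14v - 36, -14u + 34v - 4)
(u₁, v₁) = (0.5, -3) − 0.1·(28, -113) = (-2.3, 8.3)
(u₂, v₂) = (-2.3, 8.3) − 0.1·(-253.4, 310.4) = (23.04, -22.74)
(u₃, v₃) = (23.04, -22.74) − 0.1·(1296.12, -1099.72) = (-106.572, 87.232)
(u₄, v₄) = (-106.572, 87.232) − 0.1·(-5946.416, 4453.896) = (488.0696, -358.1576)

(488.0696, -358.1576)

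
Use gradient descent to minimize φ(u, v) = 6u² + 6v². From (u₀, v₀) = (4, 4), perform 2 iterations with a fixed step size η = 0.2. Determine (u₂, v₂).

∇φ = (12u, 12v)
Step 1: at (4, 4), ∇φ = (48, 48) → (4, 4) − 0.2·(48, 48) = (-5.6, -5.6)
Step 2: at (-5.6, -5.6), ∇φ = (-67.2, -67.2) → (-5.6, -5.6) − 0.2·(-67.2, -67.2) = (7.84, 7.84)

(7.84, 7.84)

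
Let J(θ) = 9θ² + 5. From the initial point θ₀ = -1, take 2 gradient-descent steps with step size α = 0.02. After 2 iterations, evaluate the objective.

6.50994944

J′(θ) = 18θ
θ₁ = -1 − 0.02·(-18) = -0.64
θ₂ = -0.64 − 0.02·(-11.52) = -0.4096
J(-0.4096) = 6.50994944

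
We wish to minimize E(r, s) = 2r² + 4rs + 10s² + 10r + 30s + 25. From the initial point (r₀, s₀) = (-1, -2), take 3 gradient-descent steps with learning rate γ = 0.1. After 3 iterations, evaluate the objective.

∇E = (4r + 4s + 10, 4r + 20s + 30)
Step 1: at (-1, -2), ∇E = (-2, -14) → (-1, -2) − 0.1·(-2, -14) = (-0.8, -0.6)
Step 2: at (-0.8, -0.6), ∇E = (4.4, 14.8) → (-0.8, -0.6) − 0.1·(4.4, 14.8) = (-1.24, -2.08)
Step 3: at (-1.24, -2.08), ∇E = (-3.28, -16.56) → (-1.24, -2.08) − 0.1·(-3.28, -16.56) = (-0.912, -0.424)
E(-0.912, -0.424) = 8.168

8.168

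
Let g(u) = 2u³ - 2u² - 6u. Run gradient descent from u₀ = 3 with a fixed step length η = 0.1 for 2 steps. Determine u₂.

g′(u) = 6u² - 4u - 6
Step 1: g′(3) = 36; u₁ = 3 − 0.1·36 = -0.6
Step 2: g′(-0.6) = -1.44; u₂ = -0.6 − 0.1·(-1.44) = -0.456

-0.456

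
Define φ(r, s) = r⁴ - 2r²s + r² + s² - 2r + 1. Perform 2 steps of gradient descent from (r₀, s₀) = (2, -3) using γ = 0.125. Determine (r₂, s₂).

∇φ = (4r³ - 4rs + 2r - 2, -2r² + 2s)
(r₁, s₁) = (2, -3) − 0.125·(58, -14) = (-5.25, -1.25)
(r₂, s₂) = (-5.25, -1.25) − 0.125·(-617.5625, -57.625) = (71.9453125, 5.953125)

(71.9453125, 5.953125)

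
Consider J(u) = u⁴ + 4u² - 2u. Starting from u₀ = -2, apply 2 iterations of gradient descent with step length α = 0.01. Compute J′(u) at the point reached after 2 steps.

-19.1530625

J′(u) = 4u³ + 8u - 2
Step 1: J′(-2) = -50; u₁ = -2 − 0.01·(-50) = -1.5
Step 2: J′(-1.5) = -27.5; u₂ = -1.5 − 0.01·(-27.5) = -1.225
J′(u) at (-1.225) = -19.1530625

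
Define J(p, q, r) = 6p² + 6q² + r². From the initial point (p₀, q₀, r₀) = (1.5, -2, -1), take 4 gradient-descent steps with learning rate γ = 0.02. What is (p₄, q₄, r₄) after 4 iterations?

(0.50043264, -0.66724352, -0.84934656)

∇J = (12p, 12q, 2r)
(p₁, q₁, r₁) = (1.5, -2, -1) − 0.02·(18, -24, -2) = (1.14, -1.52, -0.96)
(p₂, q₂, r₂) = (1.14, -1.52, -0.96) − 0.02·(13.68, -18.24, -1.92) = (0.8664, -1.1552, -0.9216)
(p₃, q₃, r₃) = (0.8664, -1.1552, -0.9216) − 0.02·(10.3968, -13.8624, -1.8432) = (0.658464, -0.877952, -0.884736)
(p₄, q₄, r₄) = (0.658464, -0.877952, -0.884736) − 0.02·(7.901568, -10.535424, -1.769472) = (0.50043264, -0.66724352, -0.84934656)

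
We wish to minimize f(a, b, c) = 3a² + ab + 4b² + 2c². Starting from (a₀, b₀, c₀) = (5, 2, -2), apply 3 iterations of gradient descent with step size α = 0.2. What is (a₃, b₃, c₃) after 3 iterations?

∇f = (6a + b, a + 8b, 4c)
(a₁, b₁, c₁) = (5, 2, -2) − 0.2·(32, 21, -8) = (-1.4, -2.2, -0.4)
(a₂, b₂, c₂) = (-1.4, -2.2, -0.4) − 0.2·(-10.6, -19, -1.6) = (0.72, 1.6, -0.08)
(a₃, b₃, c₃) = (0.72, 1.6, -0.08) − 0.2·(5.92, 13.52, -0.32) = (-0.464, -1.104, -0.016)

(-0.464, -1.104, -0.016)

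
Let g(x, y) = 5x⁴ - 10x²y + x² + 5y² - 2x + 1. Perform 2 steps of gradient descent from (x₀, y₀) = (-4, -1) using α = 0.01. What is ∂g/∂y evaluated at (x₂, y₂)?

-294538.8948036

∇g = (20x³ - 20xy + 2x - 2, -10x² + 10y)
Step 1: at (-4, -1), ∇g = (-1370, -170) → (-4, -1) − 0.01·(-1370, -170) = (9.7, 0.7)
Step 2: at (9.7, 0.7), ∇g = (18135.06, -933.9) → (9.7, 0.7) − 0.01·(18135.06, -933.9) = (-171.6506, 10.039)
∂g/∂y at (-171.6506, 10.039) = -294538.8948036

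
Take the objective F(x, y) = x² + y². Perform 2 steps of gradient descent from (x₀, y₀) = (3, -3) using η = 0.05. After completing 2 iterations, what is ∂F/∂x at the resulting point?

∇F = (2x, 2y)
(x₁, y₁) = (3, -3) − 0.05·(6, -6) = (2.7, -2.7)
(x₂, y₂) = (2.7, -2.7) − 0.05·(5.4, -5.4) = (2.43, -2.43)
∂F/∂x at (2.43, -2.43) = 4.86

4.86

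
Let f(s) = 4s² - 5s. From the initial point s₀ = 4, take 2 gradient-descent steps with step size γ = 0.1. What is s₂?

0.76

f′(s) = 8s - 5
Step 1: f′(4) = 27; s₁ = 4 − 0.1·27 = 1.3
Step 2: f′(1.3) = 5.4; s₂ = 1.3 − 0.1·5.4 = 0.76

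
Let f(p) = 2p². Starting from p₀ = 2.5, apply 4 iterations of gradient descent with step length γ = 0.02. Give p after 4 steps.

1.7909824

f′(p) = 4p
Step 1: f′(2.5) = 10; p₁ = 2.5 − 0.02·10 = 2.3
Step 2: f′(2.3) = 9.2; p₂ = 2.3 − 0.02·9.2 = 2.116
Step 3: f′(2.116) = 8.464; p₃ = 2.116 − 0.02·8.464 = 1.94672
Step 4: f′(1.94672) = 7.78688; p₄ = 1.94672 − 0.02·7.78688 = 1.7909824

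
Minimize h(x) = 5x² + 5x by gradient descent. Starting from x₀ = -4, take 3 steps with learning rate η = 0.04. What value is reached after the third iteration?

h′(x) = 10x + 5
Step 1: h′(-4) = -35; x₁ = -4 − 0.04·(-35) = -2.6
Step 2: h′(-2.6) = -21; x₂ = -2.6 − 0.04·(-21) = -1.76
Step 3: h′(-1.76) = -12.6; x₃ = -1.76 − 0.04·(-12.6) = -1.256

-1.256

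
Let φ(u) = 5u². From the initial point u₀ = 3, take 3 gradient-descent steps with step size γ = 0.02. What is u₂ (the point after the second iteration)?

φ′(u) = 10u
u₁ = 3 − 0.02·30 = 2.4
u₂ = 2.4 − 0.02·24 = 1.92

1.92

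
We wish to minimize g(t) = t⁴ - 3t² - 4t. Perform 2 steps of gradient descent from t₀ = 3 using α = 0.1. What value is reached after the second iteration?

61.6864

g′(t) = 4t³ - 6t - 4
Step 1: g′(3) = 86; t₁ = 3 − 0.1·86 = -5.6
Step 2: g′(-5.6) = -672.864; t₂ = -5.6 − 0.1·(-672.864) = 61.6864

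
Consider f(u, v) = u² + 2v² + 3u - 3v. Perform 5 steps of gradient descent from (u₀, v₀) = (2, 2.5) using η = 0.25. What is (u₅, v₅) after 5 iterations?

(-1.390625, 0.75)

∇f = (2u + 3, 4v - 3)
(u₁, v₁) = (2, 2.5) − 0.25·(7, 7) = (0.25, 0.75)
(u₂, v₂) = (0.25, 0.75) − 0.25·(3.5, 0) = (-0.625, 0.75)
(u₃, v₃) = (-0.625, 0.75) − 0.25·(1.75, 0) = (-1.0625, 0.75)
(u₄, v₄) = (-1.0625, 0.75) − 0.25·(0.875, 0) = (-1.28125, 0.75)
(u₅, v₅) = (-1.28125, 0.75) − 0.25·(0.4375, 0) = (-1.390625, 0.75)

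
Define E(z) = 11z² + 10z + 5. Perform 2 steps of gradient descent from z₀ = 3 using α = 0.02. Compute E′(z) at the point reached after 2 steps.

E′(z) = 22z + 10
Step 1: E′(3) = 76; z₁ = 3 − 0.02·76 = 1.48
Step 2: E′(1.48) = 42.56; z₂ = 1.48 − 0.02·42.56 = 0.6288
E′(z) at (0.6288) = 23.8336

23.8336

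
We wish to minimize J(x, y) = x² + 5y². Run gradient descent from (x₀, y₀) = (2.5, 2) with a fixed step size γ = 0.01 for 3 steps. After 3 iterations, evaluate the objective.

16.1653348804

∇J = (2x, 10y)
(x₁, y₁) = (2.5, 2) − 0.01·(5, 20) = (2.45, 1.8)
(x₂, y₂) = (2.45, 1.8) − 0.01·(4.9, 18) = (2.401, 1.62)
(x₃, y₃) = (2.401, 1.62) − 0.01·(4.802, 16.2) = (2.35298, 1.458)
J(2.35298, 1.458) = 16.1653348804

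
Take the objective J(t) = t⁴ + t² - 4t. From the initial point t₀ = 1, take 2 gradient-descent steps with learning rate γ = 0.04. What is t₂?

J′(t) = 4t³ + 2t - 4
t₁ = 1 − 0.04·2 = 0.92
t₂ = 0.92 − 0.04·0.954752 = 0.88180992

0.88180992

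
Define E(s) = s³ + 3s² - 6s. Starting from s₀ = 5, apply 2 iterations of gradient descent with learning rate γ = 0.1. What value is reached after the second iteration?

E′(s) = 3s² + 6s - 6
s₁ = 5 − 0.1·99 = -4.9
s₂ = -4.9 − 0.1·36.63 = -8.563

-8.563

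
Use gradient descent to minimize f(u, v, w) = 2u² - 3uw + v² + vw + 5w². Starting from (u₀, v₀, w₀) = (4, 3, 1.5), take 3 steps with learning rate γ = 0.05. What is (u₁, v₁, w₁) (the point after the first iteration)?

(3.425, 2.625, 1.2)

∇f = (4u - 3w, 2v + w, -3u + v + 10w)
Step 1: at (4, 3, 1.5), ∇f = (11.5, 7.5, 6) → (4, 3, 1.5) − 0.05·(11.5, 7.5, 6) = (3.425, 2.625, 1.2)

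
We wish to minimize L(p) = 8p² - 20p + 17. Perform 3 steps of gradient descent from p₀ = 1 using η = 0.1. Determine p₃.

1.304

L′(p) = 16p - 20
Step 1: L′(1) = -4; p₁ = 1 − 0.1·(-4) = 1.4
Step 2: L′(1.4) = 2.4; p₂ = 1.4 − 0.1·2.4 = 1.16
Step 3: L′(1.16) = -1.44; p₃ = 1.16 − 0.1·(-1.44) = 1.304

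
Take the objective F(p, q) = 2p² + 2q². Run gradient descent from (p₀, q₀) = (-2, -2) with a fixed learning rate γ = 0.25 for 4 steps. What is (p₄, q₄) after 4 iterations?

∇F = (4p, 4q)
Step 1: at (-2, -2), ∇F = (-8, -8) → (-2, -2) − 0.25·(-8, -8) = (0, 0)
Step 2: at (0, 0), ∇F = (0, 0) → (0, 0) − 0.25·(0, 0) = (0, 0)
Step 3: at (0, 0), ∇F = (0, 0) → (0, 0) − 0.25·(0, 0) = (0, 0)
Step 4: at (0, 0), ∇F = (0, 0) → (0, 0) − 0.25·(0, 0) = (0, 0)

(0, 0)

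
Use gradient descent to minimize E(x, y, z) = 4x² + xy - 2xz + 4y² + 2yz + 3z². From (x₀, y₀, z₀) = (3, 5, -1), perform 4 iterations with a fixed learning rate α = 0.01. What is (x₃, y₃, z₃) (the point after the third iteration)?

∇E = (8x + y - 2z, x + 8y + 2z, -2x + 2y + 6z)
(x₁, y₁, z₁) = (3, 5, -1) − 0.01·(31, 41, -2) = (2.69, 4.59, -0.98)
(x₂, y₂, z₂) = (2.69, 4.59, -0.98) − 0.01·(28.07, 37.45, -2.08) = (2.4093, 4.2155, -0.9592)
(x₃, y₃, z₃) = (2.4093, 4.2155, -0.9592) − 0.01·(25.4083, 34.2149, -2.1428) = (2.155217, 3.873351, -0.937772)

(2.155217, 3.873351, -0.937772)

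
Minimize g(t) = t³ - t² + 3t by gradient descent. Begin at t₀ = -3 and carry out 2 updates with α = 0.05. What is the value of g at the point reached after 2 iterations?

-807.266406456

g′(t) = 3t² - 2t + 3
Step 1: g′(-3) = 36; t₁ = -3 − 0.05·36 = -4.8
Step 2: g′(-4.8) = 81.72; t₂ = -4.8 − 0.05·81.72 = -8.886
g(-8.886) = -807.266406456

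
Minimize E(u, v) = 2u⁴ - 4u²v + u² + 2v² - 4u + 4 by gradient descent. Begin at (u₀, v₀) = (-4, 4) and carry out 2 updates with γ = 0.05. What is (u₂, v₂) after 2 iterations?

(-1522.8568, 55.048)

∇E = (8u³ - 8uv + 2u - 4, -4u² + 4v)
(u₁, v₁) = (-4, 4) − 0.05·(-396, -48) = (15.8, 6.4)
(u₂, v₂) = (15.8, 6.4) − 0.05·(30773.136, -972.96) = (-1522.8568, 55.048)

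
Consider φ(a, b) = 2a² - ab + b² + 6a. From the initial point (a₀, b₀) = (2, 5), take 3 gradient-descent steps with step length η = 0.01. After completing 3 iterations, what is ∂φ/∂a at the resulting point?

8.191066

∇φ = (4a - b + 6, -a + 2b)
(a₁, b₁) = (2, 5) − 0.01·(9, 8) = (1.91, 4.92)
(a₂, b₂) = (1.91, 4.92) − 0.01·(8.72, 7.93) = (1.8228, 4.8407)
(a₃, b₃) = (1.8228, 4.8407) − 0.01·(8.4505, 7.8586) = (1.738295, 4.762114)
∂φ/∂a at (1.738295, 4.762114) = 8.191066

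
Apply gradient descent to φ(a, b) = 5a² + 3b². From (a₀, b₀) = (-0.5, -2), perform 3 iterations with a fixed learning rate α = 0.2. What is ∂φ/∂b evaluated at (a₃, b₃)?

∇φ = (10a, 6b)
(a₁, b₁) = (-0.5, -2) − 0.2·(-5, -12) = (0.5, 0.4)
(a₂, b₂) = (0.5, 0.4) − 0.2·(5, 2.4) = (-0.5, -0.08)
(a₃, b₃) = (-0.5, -0.08) − 0.2·(-5, -0.48) = (0.5, 0.016)
∂φ/∂b at (0.5, 0.016) = 0.096

0.096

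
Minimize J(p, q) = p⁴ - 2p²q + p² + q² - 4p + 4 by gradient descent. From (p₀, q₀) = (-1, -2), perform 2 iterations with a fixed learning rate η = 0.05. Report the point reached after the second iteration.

∇J = (4p³ - 4pq + 2p - 4, -2p² + 2q)
(p₁, q₁) = (-1, -2) − 0.05·(-18, -6) = (-0.1, -1.7)
(p₂, q₂) = (-0.1, -1.7) − 0.05·(-4.884, -3.42) = (0.1442, -1.529)

(0.1442, -1.529)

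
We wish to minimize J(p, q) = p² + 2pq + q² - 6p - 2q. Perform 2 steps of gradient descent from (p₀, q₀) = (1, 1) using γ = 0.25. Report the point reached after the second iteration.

∇J = (2p + 2q - 6, 2p + 2q - 2)
(p₁, q₁) = (1, 1) − 0.25·(-2, 2) = (1.5, 0.5)
(p₂, q₂) = (1.5, 0.5) − 0.25·(-2, 2) = (2, 0)

(2, 0)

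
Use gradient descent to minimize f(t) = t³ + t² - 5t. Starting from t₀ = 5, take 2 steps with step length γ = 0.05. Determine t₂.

1

f′(t) = 3t² + 2t - 5
t₁ = 5 − 0.05·80 = 1
t₂ = 1 − 0.05·0 = 1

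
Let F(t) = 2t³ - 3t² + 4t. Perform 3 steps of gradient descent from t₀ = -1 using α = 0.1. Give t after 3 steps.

-58.7268736

F′(t) = 6t² - 6t + 4
t₁ = -1 − 0.1·16 = -2.6
t₂ = -2.6 − 0.1·60.16 = -8.616
t₃ = -8.616 − 0.1·501.108736 = -58.7268736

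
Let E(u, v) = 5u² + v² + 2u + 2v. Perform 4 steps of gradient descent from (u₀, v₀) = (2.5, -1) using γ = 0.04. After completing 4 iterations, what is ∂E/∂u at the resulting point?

∇E = (10u + 2, 2v + 2)
(u₁, v₁) = (2.5, -1) − 0.04·(27, 0) = (1.42, -1)
(u₂, v₂) = (1.42, -1) − 0.04·(16.2, 0) = (0.772, -1)
(u₃, v₃) = (0.772, -1) − 0.04·(9.72, 0) = (0.3832, -1)
(u₄, v₄) = (0.3832, -1) − 0.04·(5.832, 0) = (0.14992, -1)
∂E/∂u at (0.14992, -1) = 3.4992

3.4992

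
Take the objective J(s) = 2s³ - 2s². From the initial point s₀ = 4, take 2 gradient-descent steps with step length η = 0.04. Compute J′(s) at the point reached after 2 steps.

J′(s) = 6s² - 4s
s₁ = 4 − 0.04·80 = 0.8
s₂ = 0.8 − 0.04·0.64 = 0.7744
J′(s) at (0.7744) = 0.50057216

0.50057216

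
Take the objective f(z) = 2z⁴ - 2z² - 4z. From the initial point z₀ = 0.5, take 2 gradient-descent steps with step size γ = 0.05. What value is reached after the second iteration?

0.93125

f′(z) = 8z³ - 4z - 4
Step 1: f′(0.5) = -5; z₁ = 0.5 − 0.05·(-5) = 0.75
Step 2: f′(0.75) = -3.625; z₂ = 0.75 − 0.05·(-3.625) = 0.93125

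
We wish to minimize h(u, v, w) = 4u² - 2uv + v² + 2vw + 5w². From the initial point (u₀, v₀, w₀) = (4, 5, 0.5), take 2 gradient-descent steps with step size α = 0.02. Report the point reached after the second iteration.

∇h = (8u - 2v, -2u + 2v + 2w, 2v + 10w)
Step 1: at (4, 5, 0.5), ∇h = (22, 3, 15) → (4, 5, 0.5) − 0.02·(22, 3, 15) = (3.56, 4.94, 0.2)
Step 2: at (3.56, 4.94, 0.2), ∇h = (18.6, 3.16, 11.88) → (3.56, 4.94, 0.2) − 0.02·(18.6, 3.16, 11.88) = (3.188, 4.8768, -0.0376)

(3.188, 4.8768, -0.0376)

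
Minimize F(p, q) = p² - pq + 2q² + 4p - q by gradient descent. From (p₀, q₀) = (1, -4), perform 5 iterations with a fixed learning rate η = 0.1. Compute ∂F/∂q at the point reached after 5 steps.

-0.64834

∇F = (2p - q + 4, -p + 4q - 1)
Step 1: at (1, -4), ∇F = (10, -18) → (1, -4) − 0.1·(10, -18) = (0, -2.2)
Step 2: at (0, -2.2), ∇F = (6.2, -9.8) → (0, -2.2) − 0.1·(6.2, -9.8) = (-0.62, -1.22)
Step 3: at (-0.62, -1.22), ∇F = (3.98, -5.26) → (-0.62, -1.22) − 0.1·(3.98, -5.26) = (-1.018, -0.694)
Step 4: at (-1.018, -0.694), ∇F = (2.658, -2.758) → (-1.018, -0.694) − 0.1·(2.658, -2.758) = (-1.2838, -0.4182)
Step 5: at (-1.2838, -0.4182), ∇F = (1.8506, -1.389) → (-1.2838, -0.4182) − 0.1·(1.8506, -1.389) = (-1.46886, -0.2793)
∂F/∂q at (-1.46886, -0.2793) = -0.64834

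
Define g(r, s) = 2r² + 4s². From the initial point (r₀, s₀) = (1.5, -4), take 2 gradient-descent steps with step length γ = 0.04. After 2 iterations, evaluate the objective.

15.92450176

∇g = (4r, 8s)
(r₁, s₁) = (1.5, -4) − 0.04·(6, -32) = (1.26, -2.72)
(r₂, s₂) = (1.26, -2.72) − 0.04·(5.04, -21.76) = (1.0584, -1.8496)
g(1.0584, -1.8496) = 15.92450176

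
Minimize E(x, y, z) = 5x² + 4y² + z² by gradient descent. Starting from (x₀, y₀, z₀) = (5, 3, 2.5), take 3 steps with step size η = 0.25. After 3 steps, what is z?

0.3125

∇E = (10x, 8y, 2z)
(x₁, y₁, z₁) = (5, 3, 2.5) − 0.25·(50, 24, 5) = (-7.5, -3, 1.25)
(x₂, y₂, z₂) = (-7.5, -3, 1.25) − 0.25·(-75, -24, 2.5) = (11.25, 3, 0.625)
(x₃, y₃, z₃) = (11.25, 3, 0.625) − 0.25·(112.5, 24, 1.25) = (-16.875, -3, 0.3125)
z = 0.3125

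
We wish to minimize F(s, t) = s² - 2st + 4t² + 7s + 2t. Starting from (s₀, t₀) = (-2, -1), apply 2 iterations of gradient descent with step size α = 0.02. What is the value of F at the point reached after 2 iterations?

-13.02697152

∇F = (2s - 2t + 7, -2s + 8t + 2)
Step 1: at (-2, -1), ∇F = (5, -2) → (-2, -1) − 0.02·(5, -2) = (-2.1, -0.96)
Step 2: at (-2.1, -0.96), ∇F = (4.72, -1.48) → (-2.1, -0.96) − 0.02·(4.72, -1.48) = (-2.1944, -0.9304)
F(-2.1944, -0.9304) = -13.02697152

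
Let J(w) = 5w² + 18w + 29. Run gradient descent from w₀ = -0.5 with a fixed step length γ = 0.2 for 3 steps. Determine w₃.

-3.1

J′(w) = 10w + 18
Step 1: J′(-0.5) = 13; w₁ = -0.5 − 0.2·13 = -3.1
Step 2: J′(-3.1) = -13; w₂ = -3.1 − 0.2·(-13) = -0.5
Step 3: J′(-0.5) = 13; w₃ = -0.5 − 0.2·13 = -3.1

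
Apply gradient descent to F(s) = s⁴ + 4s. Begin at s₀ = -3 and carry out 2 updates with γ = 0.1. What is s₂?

-155.0896

F′(s) = 4s³ + 4
Step 1: F′(-3) = -104; s₁ = -3 − 0.1·(-104) = 7.4
Step 2: F′(7.4) = 1624.896; s₂ = 7.4 − 0.1·1624.896 = -155.0896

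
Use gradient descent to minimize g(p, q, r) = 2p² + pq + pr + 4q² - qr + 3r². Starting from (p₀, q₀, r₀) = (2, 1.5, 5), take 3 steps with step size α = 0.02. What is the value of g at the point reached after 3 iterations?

∇g = (4p + q + r, p + 8q - r, p - q + 6r)
(p₁, q₁, r₁) = (2, 1.5, 5) − 0.02·(14.5, 9, 30.5) = (1.71, 1.32, 4.39)
(p₂, q₂, r₂) = (1.71, 1.32, 4.39) − 0.02·(12.55, 7.88, 26.73) = (1.459, 1.1624, 3.8554)
(p₃, q₃, r₃) = (1.459, 1.1624, 3.8554) − 0.02·(10.8538, 6.9028, 23.429) = (1.241924, 1.024344, 3.38682)
g(1.241924, 1.024344, 3.38682) = 43.702583795552

43.702583795552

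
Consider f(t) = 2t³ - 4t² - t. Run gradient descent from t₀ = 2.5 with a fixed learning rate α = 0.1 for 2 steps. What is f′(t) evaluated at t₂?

f′(t) = 6t² - 8t - 1
Step 1: f′(2.5) = 16.5; t₁ = 2.5 − 0.1·16.5 = 0.85
Step 2: f′(0.85) = -3.465; t₂ = 0.85 − 0.1·(-3.465) = 1.1965
f′(t) at (1.1965) = -1.9823265

-1.9823265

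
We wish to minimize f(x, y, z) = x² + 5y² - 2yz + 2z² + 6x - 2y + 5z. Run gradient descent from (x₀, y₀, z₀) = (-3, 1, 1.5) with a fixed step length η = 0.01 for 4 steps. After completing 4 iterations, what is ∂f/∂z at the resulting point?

7.98543696

∇f = (2x + 6, 10y - 2z - 2, -2y + 4z + 5)
(x₁, y₁, z₁) = (-3, 1, 1.5) − 0.01·(0, 5, 9) = (-3, 0.95, 1.41)
(x₂, y₂, z₂) = (-3, 0.95, 1.41) − 0.01·(0, 4.68, 8.74) = (-3, 0.9032, 1.3226)
(x₃, y₃, z₃) = (-3, 0.9032, 1.3226) − 0.01·(0, 4.3868, 8.484) = (-3, 0.859332, 1.23776)
(x₄, y₄, z₄) = (-3, 0.859332, 1.23776) − 0.01·(0, 4.1178, 8.232376) = (-3, 0.818154, 1.15543624)
∂f/∂z at (-3, 0.818154, 1.15543624) = 7.98543696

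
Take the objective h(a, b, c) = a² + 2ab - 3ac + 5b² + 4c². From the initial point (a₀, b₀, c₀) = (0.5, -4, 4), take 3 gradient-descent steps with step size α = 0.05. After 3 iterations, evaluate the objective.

∇h = (2a + 2b - 3c, 2a + 10b, -3a + 8c)
Step 1: at (0.5, -4, 4), ∇h = (-19, -39, 30.5) → (0.5, -4, 4) − 0.05·(-19, -39, 30.5) = (1.45, -2.05, 2.475)
Step 2: at (1.45, -2.05, 2.475), ∇h = (-8.625, -17.6, 15.45) → (1.45, -2.05, 2.475) − 0.05·(-8.625, -17.6, 15.45) = (1.88125, -1.17, 1.7025)
Step 3: at (1.88125, -1.17, 1.7025), ∇h = (-3.685, -7.9375, 7.97625) → (1.88125, -1.17, 1.7025) − 0.05·(-3.685, -7.9375, 7.97625) = (2.0655, -0.773125, 1.3036875)
h(2.0655, -0.773125, 1.3036875) = 2.781227

2.781227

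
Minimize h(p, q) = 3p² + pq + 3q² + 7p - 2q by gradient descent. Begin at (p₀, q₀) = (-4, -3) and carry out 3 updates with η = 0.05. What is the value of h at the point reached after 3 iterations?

0.41420325

∇h = (6p + q + 7, p + 6q - 2)
(p₁, q₁) = (-4, -3) − 0.05·(-20, -24) = (-3, -1.8)
(p₂, q₂) = (-3, -1.8) − 0.05·(-12.8, -15.8) = (-2.36, -1.01)
(p₃, q₃) = (-2.36, -1.01) − 0.05·(-8.17, -10.42) = (-1.9515, -0.489)
h(-1.9515, -0.489) = 0.41420325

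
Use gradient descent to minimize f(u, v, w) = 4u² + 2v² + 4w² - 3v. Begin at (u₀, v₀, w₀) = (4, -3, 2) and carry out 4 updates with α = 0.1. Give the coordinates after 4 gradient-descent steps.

∇f = (8u, 4v - 3, 8w)
Step 1: at (4, -3, 2), ∇f = (32, -15, 16) → (4, -3, 2) − 0.1·(32, -15, 16) = (0.8, -1.5, 0.4)
Step 2: at (0.8, -1.5, 0.4), ∇f = (6.4, -9, 3.2) → (0.8, -1.5, 0.4) − 0.1·(6.4, -9, 3.2) = (0.16, -0.6, 0.08)
Step 3: at (0.16, -0.6, 0.08), ∇f = (1.28, -5.4, 0.64) → (0.16, -0.6, 0.08) − 0.1·(1.28, -5.4, 0.64) = (0.032, -0.06, 0.016)
Step 4: at (0.032, -0.06, 0.016), ∇f = (0.256, -3.24, 0.128) → (0.032, -0.06, 0.016) − 0.1·(0.256, -3.24, 0.128) = (0.0064, 0.264, 0.0032)

(0.0064, 0.264, 0.0032)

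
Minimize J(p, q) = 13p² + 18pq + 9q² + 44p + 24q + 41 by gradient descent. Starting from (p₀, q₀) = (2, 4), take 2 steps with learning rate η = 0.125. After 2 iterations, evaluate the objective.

∇J = (26p + 18q + 44, 18p + 18q + 24)
(p₁, q₁) = (2, 4) − 0.125·(168, 132) = (-19, -12.5)
(p₂, q₂) = (-19, -12.5) − 0.125·(-675, -543) = (65.375, 55.375)
J(65.375, 55.375) = 152567.125

152567.125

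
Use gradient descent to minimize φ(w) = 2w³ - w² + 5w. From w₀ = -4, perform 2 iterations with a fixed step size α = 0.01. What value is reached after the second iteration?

φ′(w) = 6w² - 2w + 5
w₁ = -4 − 0.01·109 = -5.09
w₂ = -5.09 − 0.01·170.6286 = -6.796286

-6.796286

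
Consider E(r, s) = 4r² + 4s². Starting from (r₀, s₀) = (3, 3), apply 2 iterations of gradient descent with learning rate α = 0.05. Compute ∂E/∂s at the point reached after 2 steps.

∇E = (8r, 8s)
Step 1: at (3, 3), ∇E = (24, 24) → (3, 3) − 0.05·(24, 24) = (1.8, 1.8)
Step 2: at (1.8, 1.8), ∇E = (14.4, 14.4) → (1.8, 1.8) − 0.05·(14.4, 14.4) = (1.08, 1.08)
∂E/∂s at (1.08, 1.08) = 8.64

8.64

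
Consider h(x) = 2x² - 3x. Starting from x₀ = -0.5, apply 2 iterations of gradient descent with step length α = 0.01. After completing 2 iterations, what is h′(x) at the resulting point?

h′(x) = 4x - 3
x₁ = -0.5 − 0.01·(-5) = -0.45
x₂ = -0.45 − 0.01·(-4.8) = -0.402
h′(x) at (-0.402) = -4.608

-4.608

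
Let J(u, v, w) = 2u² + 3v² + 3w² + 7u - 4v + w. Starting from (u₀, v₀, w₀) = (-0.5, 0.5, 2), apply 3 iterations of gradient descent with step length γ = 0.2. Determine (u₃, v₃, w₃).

∇J = (4u + 7, 6v - 4, 6w + 1)
(u₁, v₁, w₁) = (-0.5, 0.5, 2) − 0.2·(5, -1, 13) = (-1.5, 0.7, -0.6)
(u₂, v₂, w₂) = (-1.5, 0.7, -0.6) − 0.2·(1, 0.2, -2.6) = (-1.7, 0.66, -0.08)
(u₃, v₃, w₃) = (-1.7, 0.66, -0.08) − 0.2·(0.2, -0.04, 0.52) = (-1.74, 0.668, -0.184)

(-1.74, 0.668, -0.184)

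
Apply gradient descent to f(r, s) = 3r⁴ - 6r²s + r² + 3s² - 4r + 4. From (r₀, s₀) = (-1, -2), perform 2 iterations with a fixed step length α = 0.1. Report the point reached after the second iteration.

(-37.1296, 6.064)

∇f = (12r³ - 12rs + 2r - 4, -6r² + 6s)
(r₁, s₁) = (-1, -2) − 0.1·(-42, -18) = (3.2, -0.2)
(r₂, s₂) = (3.2, -0.2) − 0.1·(403.296, -62.64) = (-37.1296, 6.064)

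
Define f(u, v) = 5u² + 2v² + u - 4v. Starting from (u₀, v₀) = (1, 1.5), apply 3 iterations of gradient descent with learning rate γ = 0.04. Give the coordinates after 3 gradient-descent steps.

(0.1376, 1.296352)

∇f = (10u + 1, 4v - 4)
(u₁, v₁) = (1, 1.5) − 0.04·(11, 2) = (0.56, 1.42)
(u₂, v₂) = (0.56, 1.42) − 0.04·(6.6, 1.68) = (0.296, 1.3528)
(u₃, v₃) = (0.296, 1.3528) − 0.04·(3.96, 1.4112) = (0.1376, 1.296352)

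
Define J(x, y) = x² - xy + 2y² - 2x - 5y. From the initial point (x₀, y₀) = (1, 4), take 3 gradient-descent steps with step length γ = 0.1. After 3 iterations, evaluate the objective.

∇J = (2x - y - 2, -x + 4y - 5)
(x₁, y₁) = (1, 4) − 0.1·(-4, 10) = (1.4, 3)
(x₂, y₂) = (1.4, 3) − 0.1·(-2.2, 5.6) = (1.62, 2.44)
(x₃, y₃) = (1.62, 2.44) − 0.1·(-1.2, 3.14) = (1.74, 2.126)
J(1.74, 2.126) = -5.741888

-5.741888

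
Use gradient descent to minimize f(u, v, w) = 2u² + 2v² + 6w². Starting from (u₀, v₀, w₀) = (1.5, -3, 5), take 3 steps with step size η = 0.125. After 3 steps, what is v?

∇f = (4u, 4v, 12w)
Step 1: at (1.5, -3, 5), ∇f = (6, -12, 60) → (1.5, -3, 5) − 0.125·(6, -12, 60) = (0.75, -1.5, -2.5)
Step 2: at (0.75, -1.5, -2.5), ∇f = (3, -6, -30) → (0.75, -1.5, -2.5) − 0.125·(3, -6, -30) = (0.375, -0.75, 1.25)
Step 3: at (0.375, -0.75, 1.25), ∇f = (1.5, -3, 15) → (0.375, -0.75, 1.25) − 0.125·(1.5, -3, 15) = (0.1875, -0.375, -0.625)
v = -0.375

-0.375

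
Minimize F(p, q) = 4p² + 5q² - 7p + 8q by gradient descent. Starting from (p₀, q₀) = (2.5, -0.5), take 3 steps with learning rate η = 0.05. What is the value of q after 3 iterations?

-0.7625

∇F = (8p - 7, 10q + 8)
Step 1: at (2.5, -0.5), ∇F = (13, 3) → (2.5, -0.5) − 0.05·(13, 3) = (1.85, -0.65)
Step 2: at (1.85, -0.65), ∇F = (7.8, 1.5) → (1.85, -0.65) − 0.05·(7.8, 1.5) = (1.46, -0.725)
Step 3: at (1.46, -0.725), ∇F = (4.68, 0.75) → (1.46, -0.725) − 0.05·(4.68, 0.75) = (1.226, -0.7625)
q = -0.7625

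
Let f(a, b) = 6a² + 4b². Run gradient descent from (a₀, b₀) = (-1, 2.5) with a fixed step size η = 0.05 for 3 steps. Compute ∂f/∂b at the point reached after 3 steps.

∇f = (12a, 8b)
Step 1: at (-1, 2.5), ∇f = (-12, 20) → (-1, 2.5) − 0.05·(-12, 20) = (-0.4, 1.5)
Step 2: at (-0.4, 1.5), ∇f = (-4.8, 12) → (-0.4, 1.5) − 0.05·(-4.8, 12) = (-0.16, 0.9)
Step 3: at (-0.16, 0.9), ∇f = (-1.92, 7.2) → (-0.16, 0.9) − 0.05·(-1.92, 7.2) = (-0.064, 0.54)
∂f/∂b at (-0.064, 0.54) = 4.32

4.32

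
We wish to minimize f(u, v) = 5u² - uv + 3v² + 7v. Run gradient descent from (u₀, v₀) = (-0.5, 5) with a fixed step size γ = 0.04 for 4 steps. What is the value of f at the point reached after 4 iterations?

8.55585671757824

∇f = (10u - v, -u + 6v + 7)
Step 1: at (-0.5, 5), ∇f = (-10, 37.5) → (-0.5, 5) − 0.04·(-10, 37.5) = (-0.1, 3.5)
Step 2: at (-0.1, 3.5), ∇f = (-4.5, 28.1) → (-0.1, 3.5) − 0.04·(-4.5, 28.1) = (0.08, 2.376)
Step 3: at (0.08, 2.376), ∇f = (-1.576, 21.176) → (0.08, 2.376) − 0.04·(-1.576, 21.176) = (0.14304, 1.52896)
Step 4: at (0.14304, 1.52896), ∇f = (-0.09856, 16.03072) → (0.14304, 1.52896) − 0.04·(-0.09856, 16.03072) = (0.1469824, 0.8877312)
f(0.1469824, 0.8877312) = 8.55585671757824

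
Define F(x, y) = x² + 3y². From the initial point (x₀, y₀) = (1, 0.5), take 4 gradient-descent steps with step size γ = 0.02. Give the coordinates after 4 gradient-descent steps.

(0.84934656, 0.29984768)

∇F = (2x, 6y)
(x₁, y₁) = (1, 0.5) − 0.02·(2, 3) = (0.96, 0.44)
(x₂, y₂) = (0.96, 0.44) − 0.02·(1.92, 2.64) = (0.9216, 0.3872)
(x₃, y₃) = (0.9216, 0.3872) − 0.02·(1.8432, 2.3232) = (0.884736, 0.340736)
(x₄, y₄) = (0.884736, 0.340736) − 0.02·(1.769472, 2.044416) = (0.84934656, 0.29984768)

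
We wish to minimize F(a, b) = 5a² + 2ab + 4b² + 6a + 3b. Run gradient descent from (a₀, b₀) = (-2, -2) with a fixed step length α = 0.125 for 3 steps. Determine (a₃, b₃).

(-0.4296875, -0.1640625)

∇F = (10a + 2b + 6, 2a + 8b + 3)
Step 1: at (-2, -2), ∇F = (-18, -17) → (-2, -2) − 0.125·(-18, -17) = (0.25, 0.125)
Step 2: at (0.25, 0.125), ∇F = (8.75, 4.5) → (0.25, 0.125) − 0.125·(8.75, 4.5) = (-0.84375, -0.4375)
Step 3: at (-0.84375, -0.4375), ∇F = (-3.3125, -2.1875) → (-0.84375, -0.4375) − 0.125·(-3.3125, -2.1875) = (-0.4296875, -0.1640625)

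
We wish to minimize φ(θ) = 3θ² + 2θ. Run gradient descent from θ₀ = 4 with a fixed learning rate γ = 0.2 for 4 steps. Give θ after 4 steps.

φ′(θ) = 6θ + 2
Step 1: φ′(4) = 26; θ₁ = 4 − 0.2·26 = -1.2
Step 2: φ′(-1.2) = -5.2; θ₂ = -1.2 − 0.2·(-5.2) = -0.16
Step 3: φ′(-0.16) = 1.04; θ₃ = -0.16 − 0.2·1.04 = -0.368
Step 4: φ′(-0.368) = -0.208; θ₄ = -0.368 − 0.2·(-0.208) = -0.3264

-0.3264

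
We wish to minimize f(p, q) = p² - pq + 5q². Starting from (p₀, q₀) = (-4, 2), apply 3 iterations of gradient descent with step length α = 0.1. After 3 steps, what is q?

-0.244

∇f = (2p - q, -p + 10q)
(p₁, q₁) = (-4, 2) − 0.1·(-10, 24) = (-3, -0.4)
(p₂, q₂) = (-3, -0.4) − 0.1·(-5.6, -1) = (-2.44, -0.3)
(p₃, q₃) = (-2.44, -0.3) − 0.1·(-4.58, -0.56) = (-1.982, -0.244)
q = -0.244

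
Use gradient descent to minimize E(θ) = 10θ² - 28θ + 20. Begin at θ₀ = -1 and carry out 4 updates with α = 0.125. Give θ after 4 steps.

E′(θ) = 20θ - 28
Step 1: E′(-1) = -48; θ₁ = -1 − 0.125·(-48) = 5
Step 2: E′(5) = 72; θ₂ = 5 − 0.125·72 = -4
Step 3: E′(-4) = -108; θ₃ = -4 − 0.125·(-108) = 9.5
Step 4: E′(9.5) = 162; θ₄ = 9.5 − 0.125·162 = -10.75

-10.75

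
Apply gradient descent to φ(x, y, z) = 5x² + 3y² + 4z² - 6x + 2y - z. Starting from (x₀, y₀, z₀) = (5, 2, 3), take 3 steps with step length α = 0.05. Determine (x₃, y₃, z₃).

∇φ = (10x - 6, 6y + 2, 8z - 1)
Step 1: at (5, 2, 3), ∇φ = (44, 14, 23) → (5, 2, 3) − 0.05·(44, 14, 23) = (2.8, 1.3, 1.85)
Step 2: at (2.8, 1.3, 1.85), ∇φ = (22, 9.8, 13.8) → (2.8, 1.3, 1.85) − 0.05·(22, 9.8, 13.8) = (1.7, 0.81, 1.16)
Step 3: at (1.7, 0.81, 1.16), ∇φ = (11, 6.86, 8.28) → (1.7, 0.81, 1.16) − 0.05·(11, 6.86, 8.28) = (1.15, 0.467, 0.746)

(1.15, 0.467, 0.746)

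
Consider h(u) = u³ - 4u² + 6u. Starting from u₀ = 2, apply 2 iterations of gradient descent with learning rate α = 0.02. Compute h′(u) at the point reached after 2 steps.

h′(u) = 3u² - 8u + 6
Step 1: h′(2) = 2; u₁ = 2 − 0.02·2 = 1.96
Step 2: h′(1.96) = 1.8448; u₂ = 1.96 − 0.02·1.8448 = 1.923104
h′(u) at (1.923104) = 1.710154984448

1.710154984448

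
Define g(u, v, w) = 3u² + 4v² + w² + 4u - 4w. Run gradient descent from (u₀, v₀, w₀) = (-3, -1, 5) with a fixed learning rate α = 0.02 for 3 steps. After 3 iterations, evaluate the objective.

10.7019456512

∇g = (6u + 4, 8v, 2w - 4)
Step 1: at (-3, -1, 5), ∇g = (-14, -8, 6) → (-3, -1, 5) − 0.02·(-14, -8, 6) = (-2.72, -0.84, 4.88)
Step 2: at (-2.72, -0.84, 4.88), ∇g = (-12.32, -6.72, 5.76) → (-2.72, -0.84, 4.88) − 0.02·(-12.32, -6.72, 5.76) = (-2.4736, -0.7056, 4.7648)
Step 3: at (-2.4736, -0.7056, 4.7648), ∇g = (-10.8416, -5.6448, 5.5296) → (-2.4736, -0.7056, 4.7648) − 0.02·(-10.8416, -5.6448, 5.5296) = (-2.256768, -0.592704, 4.654208)
g(-2.256768, -0.592704, 4.654208) = 10.7019456512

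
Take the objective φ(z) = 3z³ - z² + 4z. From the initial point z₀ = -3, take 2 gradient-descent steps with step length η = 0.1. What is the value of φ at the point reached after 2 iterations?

-9491317.699363307

φ′(z) = 9z² - 2z + 4
Step 1: φ′(-3) = 91; z₁ = -3 − 0.1·91 = -12.1
Step 2: φ′(-12.1) = 1345.89; z₂ = -12.1 − 0.1·1345.89 = -146.689
φ(-146.689) = -9491317.699363307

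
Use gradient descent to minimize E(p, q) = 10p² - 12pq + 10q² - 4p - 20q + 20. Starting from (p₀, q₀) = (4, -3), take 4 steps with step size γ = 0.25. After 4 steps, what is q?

-9003

∇E = (20p - 12q - 4, -12p + 20q - 20)
Step 1: at (4, -3), ∇E = (112, -128) → (4, -3) − 0.25·(112, -128) = (-24, 29)
Step 2: at (-24, 29), ∇E = (-832, 848) → (-24, 29) − 0.25·(-832, 848) = (184, -183)
Step 3: at (184, -183), ∇E = (5872, -5888) → (184, -183) − 0.25·(5872, -5888) = (-1284, 1289)
Step 4: at (-1284, 1289), ∇E = (-41152, 41168) → (-1284, 1289) − 0.25·(-41152, 41168) = (9004, -9003)
q = -9003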